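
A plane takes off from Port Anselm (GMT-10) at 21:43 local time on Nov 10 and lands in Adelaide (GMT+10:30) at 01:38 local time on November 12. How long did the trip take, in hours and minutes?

Adelaide is 20:30 ahead of Port Anselm.
Clock-face elapsed time (ignoring zones) is 27 hours 55 minutes.
Actual elapsed = 27 hours 55 minutes − 20:30 = 7 hours 25 minutes.

7 hours 25 minutes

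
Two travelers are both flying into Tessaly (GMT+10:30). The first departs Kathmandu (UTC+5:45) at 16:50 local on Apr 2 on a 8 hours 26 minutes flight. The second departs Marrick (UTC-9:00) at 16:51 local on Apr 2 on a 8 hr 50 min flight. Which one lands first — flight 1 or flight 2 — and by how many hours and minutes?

the first, by 15 hours 10 minutes

Flight 1 in UTC: 16:50 − 5:45 = 11:05 on Apr 2.
+8 hours and 26 minutes → arrive 19:31 UTC on Apr 2.
Flight 2 in UTC: 16:51 + 9:00 = 01:51 on Apr 3.
+8 hours and 50 minutes → arrive 10:41 UTC on Apr 3.
Flight 1 lands earlier by 15 hours 10 minutes.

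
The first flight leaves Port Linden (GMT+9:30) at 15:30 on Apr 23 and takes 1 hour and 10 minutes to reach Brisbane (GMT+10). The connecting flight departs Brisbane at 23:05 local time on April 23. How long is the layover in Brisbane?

5 hours 55 minutes

Convert departure to UTC: 15:30 − 9:30 = 06:00 UTC on Apr 23.
Add 1 hour 10 minutes flight time → 07:10 UTC.
Brisbane is UTC+10:00, so local arrival = 07:10 + 10:00 = 17:10 on Apr 23.
Layover = 23:05 − 17:10 = 5 hours 55 minutes.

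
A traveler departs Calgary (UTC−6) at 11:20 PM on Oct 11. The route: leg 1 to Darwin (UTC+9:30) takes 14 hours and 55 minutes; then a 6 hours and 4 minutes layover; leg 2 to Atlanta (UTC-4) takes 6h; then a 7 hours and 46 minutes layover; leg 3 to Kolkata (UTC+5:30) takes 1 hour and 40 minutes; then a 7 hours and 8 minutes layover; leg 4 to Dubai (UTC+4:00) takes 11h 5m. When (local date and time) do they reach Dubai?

Convert departure to UTC: 11:20 PM + 6:00 = 5:20 AM UTC on Oct 12.
Add 14 hours 55 minutes leg 1 → 8:15 PM UTC.
Add 6 hours 4 minutes layover in Darwin → 2:19 AM UTC (Oct 13).
Add 6 hours leg 2 → 8:19 AM UTC.
Add 7 hours and 46 minutes layover in Atlanta → 4:05 PM UTC.
Add 1 hour and 40 minutes leg 3 → 5:45 PM UTC.
Add 7 hours 8 minutes layover in Kolkata → 12:53 AM UTC (Oct 14).
Add 11 hours and 5 minutes leg 4 → 11:58 AM UTC.
Dubai is UTC+4:00, so local arrival = 11:58 AM + 4:00 = 3:58 PM on Oct 14.

3:58 PM on October 14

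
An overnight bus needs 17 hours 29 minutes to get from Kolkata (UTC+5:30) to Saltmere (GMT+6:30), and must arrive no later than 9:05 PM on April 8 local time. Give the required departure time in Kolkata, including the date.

2:36 AM on April 8

Target arrival in UTC: 9:05 PM − 6:30 = 2:35 PM on Apr 8.
Subtract 17 hours and 29 minutes → departure 9:06 PM UTC on Apr 7.
Kolkata is UTC+5:30: 9:06 PM + 5:30 = 2:36 AM on Apr 8.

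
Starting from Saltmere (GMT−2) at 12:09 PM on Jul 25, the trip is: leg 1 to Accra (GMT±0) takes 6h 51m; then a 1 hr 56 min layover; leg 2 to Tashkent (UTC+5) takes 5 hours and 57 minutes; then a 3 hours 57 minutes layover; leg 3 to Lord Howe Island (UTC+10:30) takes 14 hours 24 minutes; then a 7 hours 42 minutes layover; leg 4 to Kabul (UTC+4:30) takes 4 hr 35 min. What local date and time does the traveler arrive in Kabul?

Convert departure to UTC: 12:09 PM + 2:00 = 2:09 PM UTC on Jul 25.
Add 6 hours and 51 minutes leg 1 → 9:00 PM UTC.
Add 1 hour and 56 minutes layover in Accra → 10:56 PM UTC.
Add 5 hours and 57 minutes leg 2 → 4:53 AM UTC (Jul 26).
Add 3 hours 57 minutes layover in Tashkent → 8:50 AM UTC.
Add 14 hours 24 minutes leg 3 → 11:14 PM UTC.
Add 7 hours 42 minutes layover in Lord Howe Island → 6:56 AM UTC (Jul 27).
Add 4 hours and 35 minutes leg 4 → 11:31 AM UTC.
Kabul is UTC+4:30, so local arrival = 11:31 AM + 4:30 = 4:01 PM on Jul 27.

4:01 PM on July 27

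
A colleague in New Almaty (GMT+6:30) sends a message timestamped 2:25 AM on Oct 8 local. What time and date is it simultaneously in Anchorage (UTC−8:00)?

In UTC: 2:25 AM − 6:30 = 7:55 PM on Oct 7.
Anchorage is UTC−8:00: 7:55 PM − 8:00 = 11:55 AM on Oct 7.

11:55 AM on Oct 7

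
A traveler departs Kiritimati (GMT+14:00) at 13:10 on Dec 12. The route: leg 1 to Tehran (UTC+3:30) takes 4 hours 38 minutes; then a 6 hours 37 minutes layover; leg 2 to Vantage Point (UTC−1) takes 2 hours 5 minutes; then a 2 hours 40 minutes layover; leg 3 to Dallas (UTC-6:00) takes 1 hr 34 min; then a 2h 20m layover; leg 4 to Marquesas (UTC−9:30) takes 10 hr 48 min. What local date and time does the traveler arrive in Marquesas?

20:22 on December 12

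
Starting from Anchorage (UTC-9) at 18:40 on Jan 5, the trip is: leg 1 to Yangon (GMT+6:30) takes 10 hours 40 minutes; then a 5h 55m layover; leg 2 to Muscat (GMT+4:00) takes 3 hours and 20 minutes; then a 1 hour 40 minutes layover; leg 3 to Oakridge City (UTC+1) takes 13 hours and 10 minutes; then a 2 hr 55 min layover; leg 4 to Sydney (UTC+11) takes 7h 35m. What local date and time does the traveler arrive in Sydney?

11:55 on Jan 8

Convert departure to UTC: 18:40 + 9:00 = 03:40 UTC on Jan 6.
Add 10 hours and 40 minutes leg 1 → 14:20 UTC.
Add 5 hours and 55 minutes layover in Yangon → 20:15 UTC.
Add 3 hours 20 minutes leg 2 → 23:35 UTC.
Add 1 hour and 40 minutes layover in Muscat → 01:15 UTC (Jan 7).
Add 13 hours and 10 minutes leg 3 → 14:25 UTC.
Add 2 hours 55 minutes layover in Oakridge City → 17:20 UTC.
Add 7 hours and 35 minutes leg 4 → 00:55 UTC (Jan 8).
Sydney is UTC+11:00, so local arrival = 00:55 + 11:00 = 11:55 on Jan 8.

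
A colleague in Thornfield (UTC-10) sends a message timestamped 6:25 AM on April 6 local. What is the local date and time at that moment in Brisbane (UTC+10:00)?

In UTC: 6:25 AM + 10:00 = 4:25 PM on Apr 6.
Brisbane is UTC+10:00: 4:25 PM + 10:00 = 2:25 AM on Apr 7.

2:25 AM on Apr 7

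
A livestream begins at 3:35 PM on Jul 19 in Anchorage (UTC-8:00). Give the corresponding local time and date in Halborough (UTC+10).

9:35 AM on July 20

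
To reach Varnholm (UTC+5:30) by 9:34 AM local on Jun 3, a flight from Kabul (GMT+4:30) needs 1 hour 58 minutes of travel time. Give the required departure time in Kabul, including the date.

6:36 AM on June 3

Target arrival in UTC: 9:34 AM − 5:30 = 4:04 AM on Jun 3.
Subtract 1 hour and 58 minutes → departure 2:06 AM UTC on Jun 3.
Kabul is UTC+4:30: 2:06 AM + 4:30 = 6:36 AM on Jun 3.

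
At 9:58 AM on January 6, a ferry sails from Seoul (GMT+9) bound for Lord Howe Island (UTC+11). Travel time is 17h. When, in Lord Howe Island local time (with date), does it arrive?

4:58 AM on January 7

Convert departure to UTC: 9:58 AM − 9:00 = 12:58 AM UTC on Jan 6.
Add 17 hours travel time → 5:58 PM UTC.
Lord Howe Island is UTC+11:00, so local arrival = 5:58 PM + 11:00 = 4:58 AM on Jan 7.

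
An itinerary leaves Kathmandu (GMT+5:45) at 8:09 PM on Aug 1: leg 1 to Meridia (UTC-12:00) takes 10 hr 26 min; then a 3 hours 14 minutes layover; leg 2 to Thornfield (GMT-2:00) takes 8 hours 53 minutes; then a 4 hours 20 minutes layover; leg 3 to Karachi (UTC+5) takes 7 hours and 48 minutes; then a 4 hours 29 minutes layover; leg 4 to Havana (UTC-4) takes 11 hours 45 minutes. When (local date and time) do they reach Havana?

1:19 PM on August 3

Convert departure to UTC: 8:09 PM − 5:45 = 2:24 PM UTC on Aug 1.
Add 10 hours 26 minutes leg 1 → 12:50 AM UTC (Aug 2).
Add 3 hours and 14 minutes layover in Meridia → 4:04 AM UTC.
Add 8 hours and 53 minutes leg 2 → 12:57 PM UTC.
Add 4 hours 20 minutes layover in Thornfield → 5:17 PM UTC.
Add 7 hours 48 minutes leg 3 → 1:05 AM UTC (Aug 3).
Add 4 hours 29 minutes layover in Karachi → 5:34 AM UTC.
Add 11 hours and 45 minutes leg 4 → 5:19 PM UTC.
Havana is UTC−4:00, so local arrival = 5:19 PM − 4:00 = 1:19 PM on Aug 3.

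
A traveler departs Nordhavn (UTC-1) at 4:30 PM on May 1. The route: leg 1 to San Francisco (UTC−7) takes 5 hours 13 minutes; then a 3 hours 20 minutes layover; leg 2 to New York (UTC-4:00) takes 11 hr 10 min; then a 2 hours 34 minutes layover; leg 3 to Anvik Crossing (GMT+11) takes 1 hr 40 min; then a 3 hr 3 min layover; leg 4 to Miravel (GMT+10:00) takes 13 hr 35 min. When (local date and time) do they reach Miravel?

8:05 PM on May 3

Convert departure to UTC: 4:30 PM + 1:00 = 5:30 PM UTC on May 1.
Add 5 hours 13 minutes leg 1 → 10:43 PM UTC.
Add 3 hours and 20 minutes layover in San Francisco → 2:03 AM UTC (May 2).
Add 11 hours 10 minutes leg 2 → 1:13 PM UTC.
Add 2 hours 34 minutes layover in New York → 3:47 PM UTC.
Add 1 hour 40 minutes leg 3 → 5:27 PM UTC.
Add 3 hours 3 minutes layover in Anvik Crossing → 8:30 PM UTC.
Add 13 hours 35 minutes leg 4 → 10:05 AM UTC (May 3).
Miravel is UTC+10:00, so local arrival = 10:05 AM + 10:00 = 8:05 PM on May 3.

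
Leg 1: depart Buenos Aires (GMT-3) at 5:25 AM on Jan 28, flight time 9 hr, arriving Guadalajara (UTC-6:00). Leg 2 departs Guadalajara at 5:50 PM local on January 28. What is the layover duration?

6 hours 25 minutes

Convert departure to UTC: 5:25 AM + 3:00 = 8:25 AM UTC on Jan 28.
Add 9 hours flight time → 5:25 PM UTC.
Guadalajara is UTC−6:00, so local arrival = 5:25 PM − 6:00 = 11:25 AM on Jan 28.
Layover = 5:50 PM − 11:25 AM = 6 hours 25 minutes.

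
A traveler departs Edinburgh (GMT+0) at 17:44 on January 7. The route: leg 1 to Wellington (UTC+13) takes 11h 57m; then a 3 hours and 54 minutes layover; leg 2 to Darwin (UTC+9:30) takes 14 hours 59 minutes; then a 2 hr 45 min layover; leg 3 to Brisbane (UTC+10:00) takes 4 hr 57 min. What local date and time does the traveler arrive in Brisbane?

Edinburgh is at UTC+0, so departure is already 17:44 UTC on Jan 7.
Add 11 hours and 57 minutes leg 1 → 05:41 UTC (Jan 8).
Add 3 hours and 54 minutes layover in Wellington → 09:35 UTC.
Add 14 hours 59 minutes leg 2 → 00:34 UTC (Jan 9).
Add 2 hours and 45 minutes layover in Darwin → 03:19 UTC.
Add 4 hours 57 minutes leg 3 → 08:16 UTC.
Brisbane is UTC+10:00, so local arrival = 08:16 + 10:00 = 18:16 on Jan 9.

18:16 on January 9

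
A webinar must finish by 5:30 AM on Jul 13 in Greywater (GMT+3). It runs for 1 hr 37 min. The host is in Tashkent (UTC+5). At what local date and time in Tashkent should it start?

5:53 AM on July 13

Target end time in UTC: 5:30 AM − 3:00 = 2:30 AM on Jul 13.
Subtract 1 hour and 37 minutes → start 12:53 AM UTC on Jul 13.
Tashkent is UTC+5:00: 12:53 AM + 5:00 = 5:53 AM on Jul 13.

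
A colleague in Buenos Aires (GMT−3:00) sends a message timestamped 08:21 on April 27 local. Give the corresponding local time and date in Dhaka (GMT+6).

In UTC: 08:21 + 3:00 = 11:21 on Apr 27.
Dhaka is UTC+6:00: 11:21 + 6:00 = 17:21 on Apr 27.

17:21 on April 27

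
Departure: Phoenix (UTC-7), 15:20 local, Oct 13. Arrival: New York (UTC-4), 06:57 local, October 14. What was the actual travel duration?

Departure in UTC: 15:20 + 7:00 = 22:20 on Oct 13.
Arrival in UTC: 06:57 + 4:00 = 10:57 on Oct 14.
Elapsed = 10:57 − 22:20 (+1 day) = 12 hours 37 minutes.

12 hours 37 minutes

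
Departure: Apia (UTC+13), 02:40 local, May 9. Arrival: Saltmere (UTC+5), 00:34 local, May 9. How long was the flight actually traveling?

5 hours 54 minutes

Saltmere is 8:00 behind Apia.
Clock-face elapsed time (ignoring zones) is −2 hours 6 minutes.
Actual elapsed = −2 hours 6 minutes + 8:00 = 5 hours 54 minutes.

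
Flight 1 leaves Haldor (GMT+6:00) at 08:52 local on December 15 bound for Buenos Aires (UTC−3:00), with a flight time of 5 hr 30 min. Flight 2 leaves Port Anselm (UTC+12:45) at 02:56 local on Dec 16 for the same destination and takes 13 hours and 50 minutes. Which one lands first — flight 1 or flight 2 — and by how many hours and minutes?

the first, by 19 hours 39 minutes

Flight 1 in UTC: 08:52 − 6:00 = 02:52 on Dec 15.
+5 hours and 30 minutes → arrive 08:22 UTC on Dec 15.
Flight 2 in UTC: 02:56 − 12:45 = 14:11 on Dec 15.
+13 hours and 50 minutes → arrive 04:01 UTC on Dec 16.
Flight 1 lands earlier by 19 hours 39 minutes.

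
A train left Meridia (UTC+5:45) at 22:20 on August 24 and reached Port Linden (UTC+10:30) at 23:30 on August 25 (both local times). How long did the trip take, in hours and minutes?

20 hours 25 minutes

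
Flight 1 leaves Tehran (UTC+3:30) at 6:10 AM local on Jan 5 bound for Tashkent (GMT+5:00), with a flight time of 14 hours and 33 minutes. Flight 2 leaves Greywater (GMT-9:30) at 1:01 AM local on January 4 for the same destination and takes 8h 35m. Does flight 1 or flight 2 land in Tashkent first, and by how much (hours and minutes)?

Flight 1 in UTC: 6:10 AM − 3:30 = 2:40 AM on Jan 5.
+14 hours 33 minutes → arrive 5:13 PM UTC on Jan 5.
Flight 2 in UTC: 1:01 AM + 9:30 = 10:31 AM on Jan 4.
+8 hours and 35 minutes → arrive 7:06 PM UTC on Jan 4.
Flight 2 lands earlier by 22 hours 7 minutes.

the second, by 22 hours 7 minutes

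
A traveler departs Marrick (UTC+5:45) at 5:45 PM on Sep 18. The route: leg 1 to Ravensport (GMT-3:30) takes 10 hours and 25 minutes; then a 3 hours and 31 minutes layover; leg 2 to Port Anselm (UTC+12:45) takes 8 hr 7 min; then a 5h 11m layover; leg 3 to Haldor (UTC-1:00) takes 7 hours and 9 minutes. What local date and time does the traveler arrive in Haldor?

Convert departure to UTC: 5:45 PM − 5:45 = 12:00 PM UTC on Sep 18.
Add 10 hours 25 minutes leg 1 → 10:25 PM UTC.
Add 3 hours 31 minutes layover in Ravensport → 1:56 AM UTC (Sep 19).
Add 8 hours and 7 minutes leg 2 → 10:03 AM UTC.
Add 5 hours 11 minutes layover in Port Anselm → 3:14 PM UTC.
Add 7 hours and 9 minutes leg 3 → 10:23 PM UTC.
Haldor is UTC−1:00, so local arrival = 10:23 PM − 1:00 = 9:23 PM on Sep 19.

9:23 PM on September 19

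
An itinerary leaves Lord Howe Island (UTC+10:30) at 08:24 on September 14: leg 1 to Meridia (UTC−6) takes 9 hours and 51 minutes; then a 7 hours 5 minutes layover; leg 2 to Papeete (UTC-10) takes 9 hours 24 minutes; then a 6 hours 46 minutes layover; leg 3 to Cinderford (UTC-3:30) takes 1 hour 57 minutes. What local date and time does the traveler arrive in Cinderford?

05:27 on September 15

Convert departure to UTC: 08:24 − 10:30 = 21:54 UTC on Sep 13.
Add 9 hours 51 minutes leg 1 → 07:45 UTC (Sep 14).
Add 7 hours and 5 minutes layover in Meridia → 14:50 UTC.
Add 9 hours and 24 minutes leg 2 → 00:14 UTC (Sep 15).
Add 6 hours 46 minutes layover in Papeete → 07:00 UTC.
Add 1 hour and 57 minutes leg 3 → 08:57 UTC.
Cinderford is UTC−3:30, so local arrival = 08:57 − 3:30 = 05:27 on Sep 15.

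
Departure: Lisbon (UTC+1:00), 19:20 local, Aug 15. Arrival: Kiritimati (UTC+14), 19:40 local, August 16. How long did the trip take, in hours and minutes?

Departure in UTC: 19:20 − 1:00 = 18:20 on Aug 15.
Arrival in UTC: 19:40 − 14:00 = 05:40 on Aug 16.
Elapsed = 05:40 − 18:20 (+1 day) = 11 hours 20 minutes.

11 hours 20 minutes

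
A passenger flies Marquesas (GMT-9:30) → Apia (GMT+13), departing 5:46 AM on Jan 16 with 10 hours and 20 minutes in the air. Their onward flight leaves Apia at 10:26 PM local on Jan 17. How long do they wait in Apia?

Convert departure to UTC: 5:46 AM + 9:30 = 3:16 PM UTC on Jan 16.
Add 10 hours and 20 minutes flight time → 1:36 AM UTC (Jan 17).
Apia is UTC+13:00, so local arrival = 1:36 AM + 13:00 = 2:36 PM on Jan 17.
Layover = 10:26 PM − 2:36 PM = 7 hours 50 minutes.

7 hours 50 minutes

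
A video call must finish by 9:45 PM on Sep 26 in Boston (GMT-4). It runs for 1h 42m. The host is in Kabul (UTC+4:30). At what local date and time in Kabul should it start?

4:33 AM on Sep 27

Target end time in UTC: 9:45 PM + 4:00 = 1:45 AM on Sep 27.
Subtract 1 hour 42 minutes → start 12:03 AM UTC on Sep 27.
Kabul is UTC+4:30: 12:03 AM + 4:30 = 4:33 AM on Sep 27.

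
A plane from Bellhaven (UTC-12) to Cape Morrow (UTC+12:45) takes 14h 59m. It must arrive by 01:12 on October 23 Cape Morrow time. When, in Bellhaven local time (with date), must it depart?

09:28 on October 21

Target arrival in UTC: 01:12 − 12:45 = 12:27 on Oct 22.
Subtract 14 hours 59 minutes → departure 21:28 UTC on Oct 21.
Bellhaven is UTC−12:00: 21:28 − 12:00 = 09:28 on Oct 21.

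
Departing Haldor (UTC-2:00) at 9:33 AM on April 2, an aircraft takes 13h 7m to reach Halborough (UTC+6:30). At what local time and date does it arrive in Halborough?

Convert departure to UTC: 9:33 AM + 2:00 = 11:33 AM UTC on Apr 2.
Add 13 hours and 7 minutes travel time → 12:40 AM UTC (Apr 3).
Halborough is UTC+6:30, so local arrival = 12:40 AM + 6:30 = 7:10 AM on Apr 3.

7:10 AM on April 3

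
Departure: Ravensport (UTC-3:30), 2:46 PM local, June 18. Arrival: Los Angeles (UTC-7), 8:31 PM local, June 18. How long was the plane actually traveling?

9 hours 15 minutes

Departure in UTC: 2:46 PM + 3:30 = 6:16 PM on Jun 18.
Arrival in UTC: 8:31 PM + 7:00 = 3:31 AM on Jun 19.
Elapsed = 3:31 AM − 6:16 PM (+1 day) = 9 hours 15 minutes.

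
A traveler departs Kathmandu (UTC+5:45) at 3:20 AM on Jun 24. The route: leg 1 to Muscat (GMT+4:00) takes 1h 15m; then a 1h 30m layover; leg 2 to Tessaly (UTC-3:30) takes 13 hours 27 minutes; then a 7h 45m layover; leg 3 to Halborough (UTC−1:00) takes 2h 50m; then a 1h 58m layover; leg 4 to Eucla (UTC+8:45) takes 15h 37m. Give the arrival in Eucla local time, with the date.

Convert departure to UTC: 3:20 AM − 5:45 = 9:35 PM UTC on Jun 23.
Add 1 hour and 15 minutes leg 1 → 10:50 PM UTC.
Add 1 hour and 30 minutes layover in Muscat → 12:20 AM UTC (Jun 24).
Add 13 hours and 27 minutes leg 2 → 1:47 PM UTC.
Add 7 hours and 45 minutes layover in Tessaly → 9:32 PM UTC.
Add 2 hours and 50 minutes leg 3 → 12:22 AM UTC (Jun 25).
Add 1 hour and 58 minutes layover in Halborough → 2:20 AM UTC.
Add 15 hours and 37 minutes leg 4 → 5:57 PM UTC.
Eucla is UTC+8:45, so local arrival = 5:57 PM + 8:45 = 2:42 AM on Jun 26.

2:42 AM on June 26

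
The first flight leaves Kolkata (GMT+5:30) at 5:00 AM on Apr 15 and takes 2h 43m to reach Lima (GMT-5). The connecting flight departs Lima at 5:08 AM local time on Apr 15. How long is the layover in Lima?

7 hours 55 minutes

Convert departure to UTC: 5:00 AM − 5:30 = 11:30 PM UTC on Apr 14.
Add 2 hours 43 minutes flight time → 2:13 AM UTC (Apr 15).
Lima is UTC−5:00, so local arrival = 2:13 AM − 5:00 = 9:13 PM on Apr 14.
Layover = 5:08 AM − 9:13 PM (+1 day) = 7 hours 55 minutes.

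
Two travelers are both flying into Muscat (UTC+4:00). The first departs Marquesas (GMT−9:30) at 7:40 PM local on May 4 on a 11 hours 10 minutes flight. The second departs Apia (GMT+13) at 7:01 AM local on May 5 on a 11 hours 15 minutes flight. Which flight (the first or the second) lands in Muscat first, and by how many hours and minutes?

the second, by 11 hours 4 minutes

Flight 1 in UTC: 7:40 PM + 9:30 = 5:10 AM on May 5.
+11 hours 10 minutes → arrive 4:20 PM UTC on May 5.
Flight 2 in UTC: 7:01 AM − 13:00 = 6:01 PM on May 4.
+11 hours 15 minutes → arrive 5:16 AM UTC on May 5.
Flight 2 lands earlier by 11 hours 4 minutes.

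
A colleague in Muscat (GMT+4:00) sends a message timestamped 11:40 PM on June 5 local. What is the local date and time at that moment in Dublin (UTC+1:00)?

Dublin is 3:00 behind Muscat.
Shift by the zone difference: 11:40 PM − 3:00 = 8:40 PM on Jun 5 in Dublin.

8:40 PM on June 5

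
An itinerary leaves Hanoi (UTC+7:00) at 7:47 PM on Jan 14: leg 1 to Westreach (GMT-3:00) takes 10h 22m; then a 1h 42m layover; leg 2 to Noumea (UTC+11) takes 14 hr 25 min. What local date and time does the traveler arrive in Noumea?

Convert departure to UTC: 7:47 PM − 7:00 = 12:47 PM UTC on Jan 14.
Add 10 hours 22 minutes leg 1 → 11:09 PM UTC.
Add 1 hour 42 minutes layover in Westreach → 12:51 AM UTC (Jan 15).
Add 14 hours 25 minutes leg 2 → 3:16 PM UTC.
Noumea is UTC+11:00, so local arrival = 3:16 PM + 11:00 = 2:16 AM on Jan 16.

2:16 AM on January 16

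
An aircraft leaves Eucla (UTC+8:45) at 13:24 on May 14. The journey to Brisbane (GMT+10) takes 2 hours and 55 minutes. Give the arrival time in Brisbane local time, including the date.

17:34 on May 14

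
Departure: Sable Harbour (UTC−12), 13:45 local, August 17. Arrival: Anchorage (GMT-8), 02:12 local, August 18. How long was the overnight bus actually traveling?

8 hours 27 minutes

Departure in UTC: 13:45 + 12:00 = 01:45 on Aug 18.
Arrival in UTC: 02:12 + 8:00 = 10:12 on Aug 18.
Elapsed = 10:12 − 01:45 = 8 hours 27 minutes.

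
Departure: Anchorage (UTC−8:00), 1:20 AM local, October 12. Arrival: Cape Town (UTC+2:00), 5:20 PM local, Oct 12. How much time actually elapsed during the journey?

6 hours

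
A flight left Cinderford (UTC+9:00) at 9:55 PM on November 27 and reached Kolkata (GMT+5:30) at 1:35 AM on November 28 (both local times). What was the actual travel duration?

7 hours 10 minutes

Departure in UTC: 9:55 PM − 9:00 = 12:55 PM on Nov 27.
Arrival in UTC: 1:35 AM − 5:30 = 8:05 PM on Nov 27.
Elapsed = 8:05 PM − 12:55 PM = 7 hours 10 minutes.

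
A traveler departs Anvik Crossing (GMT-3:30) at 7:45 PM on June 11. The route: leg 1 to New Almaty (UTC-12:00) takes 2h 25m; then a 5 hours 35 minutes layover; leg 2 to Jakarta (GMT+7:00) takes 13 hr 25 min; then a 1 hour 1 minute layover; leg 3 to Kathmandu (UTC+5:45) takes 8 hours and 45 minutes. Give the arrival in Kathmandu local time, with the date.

Convert departure to UTC: 7:45 PM + 3:30 = 11:15 PM UTC on Jun 11.
Add 2 hours and 25 minutes leg 1 → 1:40 AM UTC (Jun 12).
Add 5 hours 35 minutes layover in New Almaty → 7:15 AM UTC.
Add 13 hours and 25 minutes leg 2 → 8:40 PM UTC.
Add 1 hour 1 minute layover in Jakarta → 9:41 PM UTC.
Add 8 hours and 45 minutes leg 3 → 6:26 AM UTC (Jun 13).
Kathmandu is UTC+5:45, so local arrival = 6:26 AM + 5:45 = 12:11 PM on Jun 13.

12:11 PM on Jun 13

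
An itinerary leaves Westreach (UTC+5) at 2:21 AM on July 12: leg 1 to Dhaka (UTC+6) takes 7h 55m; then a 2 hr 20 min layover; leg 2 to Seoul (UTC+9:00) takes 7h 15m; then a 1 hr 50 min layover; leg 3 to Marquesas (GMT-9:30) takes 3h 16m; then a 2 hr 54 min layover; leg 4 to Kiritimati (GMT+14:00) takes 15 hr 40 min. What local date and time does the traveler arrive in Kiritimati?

4:31 AM on July 14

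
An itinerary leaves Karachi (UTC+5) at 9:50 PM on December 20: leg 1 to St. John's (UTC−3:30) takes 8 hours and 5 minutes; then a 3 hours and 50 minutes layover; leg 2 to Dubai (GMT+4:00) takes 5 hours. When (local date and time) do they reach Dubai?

1:45 PM on Dec 21

Convert departure to UTC: 9:50 PM − 5:00 = 4:50 PM UTC on Dec 20.
Add 8 hours and 5 minutes leg 1 → 12:55 AM UTC (Dec 21).
Add 3 hours and 50 minutes layover in St. John's → 4:45 AM UTC.
Add 5 hours leg 2 → 9:45 AM UTC.
Dubai is UTC+4:00, so local arrival = 9:45 AM + 4:00 = 1:45 PM on Dec 21.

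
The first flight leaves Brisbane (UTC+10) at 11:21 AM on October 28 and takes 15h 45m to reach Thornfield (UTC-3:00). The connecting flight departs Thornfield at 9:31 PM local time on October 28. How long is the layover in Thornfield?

Convert departure to UTC: 11:21 AM − 10:00 = 1:21 AM UTC on Oct 28.
Add 15 hours and 45 minutes flight time → 5:06 PM UTC.
Thornfield is UTC−3:00, so local arrival = 5:06 PM − 3:00 = 2:06 PM on Oct 28.
Layover = 9:31 PM − 2:06 PM = 7 hours 25 minutes.

7 hours 25 minutes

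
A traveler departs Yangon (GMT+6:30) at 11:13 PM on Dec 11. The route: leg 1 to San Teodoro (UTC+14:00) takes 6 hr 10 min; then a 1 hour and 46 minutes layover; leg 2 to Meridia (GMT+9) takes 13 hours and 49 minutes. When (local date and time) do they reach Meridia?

Convert departure to UTC: 11:13 PM − 6:30 = 4:43 PM UTC on Dec 11.
Add 6 hours and 10 minutes leg 1 → 10:53 PM UTC.
Add 1 hour and 46 minutes layover in San Teodoro → 12:39 AM UTC (Dec 12).
Add 13 hours and 49 minutes leg 2 → 2:28 PM UTC.
Meridia is UTC+9:00, so local arrival = 2:28 PM + 9:00 = 11:28 PM on Dec 12.

11:28 PM on December 12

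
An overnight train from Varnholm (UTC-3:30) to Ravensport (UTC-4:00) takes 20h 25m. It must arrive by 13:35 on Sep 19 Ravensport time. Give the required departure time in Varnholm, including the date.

Target arrival in UTC: 13:35 + 4:00 = 17:35 on Sep 19.
Subtract 20 hours and 25 minutes → departure 21:10 UTC on Sep 18.
Varnholm is UTC−3:30: 21:10 − 3:30 = 17:40 on Sep 18.

17:40 on September 18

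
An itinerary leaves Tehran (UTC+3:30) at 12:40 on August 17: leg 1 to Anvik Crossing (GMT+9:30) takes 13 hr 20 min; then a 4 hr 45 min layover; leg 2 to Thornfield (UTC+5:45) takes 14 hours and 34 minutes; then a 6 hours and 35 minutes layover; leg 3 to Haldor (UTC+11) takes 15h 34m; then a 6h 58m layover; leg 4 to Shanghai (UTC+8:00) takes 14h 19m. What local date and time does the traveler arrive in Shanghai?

Convert departure to UTC: 12:40 − 3:30 = 09:10 UTC on Aug 17.
Add 13 hours 20 minutes leg 1 → 22:30 UTC.
Add 4 hours and 45 minutes layover in Anvik Crossing → 03:15 UTC (Aug 18).
Add 14 hours and 34 minutes leg 2 → 17:49 UTC.
Add 6 hours and 35 minutes layover in Thornfield → 00:24 UTC (Aug 19).
Add 15 hours 34 minutes leg 3 → 15:58 UTC.
Add 6 hours and 58 minutes layover in Haldor → 22:56 UTC.
Add 14 hours 19 minutes leg 4 → 13:15 UTC (Aug 20).
Shanghai is UTC+8:00, so local arrival = 13:15 + 8:00 = 21:15 on Aug 20.

21:15 on August 20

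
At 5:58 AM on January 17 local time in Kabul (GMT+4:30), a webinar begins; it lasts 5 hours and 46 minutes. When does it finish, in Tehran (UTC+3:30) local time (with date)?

10:44 AM on Jan 17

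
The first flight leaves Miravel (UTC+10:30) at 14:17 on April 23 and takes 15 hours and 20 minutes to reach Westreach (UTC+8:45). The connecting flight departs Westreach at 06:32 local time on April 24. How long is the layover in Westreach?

2 hours 40 minutes

Convert departure to UTC: 14:17 − 10:30 = 03:47 UTC on Apr 23.
Add 15 hours 20 minutes flight time → 19:07 UTC.
Westreach is UTC+8:45, so local arrival = 19:07 + 8:45 = 03:52 on Apr 24.
Layover = 06:32 − 03:52 = 2 hours 40 minutes.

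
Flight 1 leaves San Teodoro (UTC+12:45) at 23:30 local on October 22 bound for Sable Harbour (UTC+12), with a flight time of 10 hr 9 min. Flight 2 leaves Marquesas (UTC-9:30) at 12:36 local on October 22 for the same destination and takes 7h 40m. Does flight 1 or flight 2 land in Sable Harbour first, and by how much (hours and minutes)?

the first, by 8 hours 52 minutes

Flight 1 in UTC: 23:30 − 12:45 = 10:45 on Oct 22.
+10 hours and 9 minutes → arrive 20:54 UTC on Oct 22.
Flight 2 in UTC: 12:36 + 9:30 = 22:06 on Oct 22.
+7 hours 40 minutes → arrive 05:46 UTC on Oct 23.
Flight 1 lands earlier by 8 hours 52 minutes.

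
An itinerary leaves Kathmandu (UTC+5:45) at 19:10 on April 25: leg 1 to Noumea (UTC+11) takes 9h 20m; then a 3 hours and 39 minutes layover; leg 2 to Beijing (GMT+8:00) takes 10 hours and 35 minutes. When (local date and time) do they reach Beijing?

20:59 on April 26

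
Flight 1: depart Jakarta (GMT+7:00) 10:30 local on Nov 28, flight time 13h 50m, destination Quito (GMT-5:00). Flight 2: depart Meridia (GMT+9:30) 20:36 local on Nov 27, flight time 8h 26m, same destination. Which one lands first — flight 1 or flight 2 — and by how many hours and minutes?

Flight 1 in UTC: 10:30 − 7:00 = 03:30 on Nov 28.
+13 hours 50 minutes → arrive 17:20 UTC on Nov 28.
Flight 2 in UTC: 20:36 − 9:30 = 11:06 on Nov 27.
+8 hours and 26 minutes → arrive 19:32 UTC on Nov 27.
Flight 2 lands earlier by 21 hours 48 minutes.

the second, by 21 hours 48 minutes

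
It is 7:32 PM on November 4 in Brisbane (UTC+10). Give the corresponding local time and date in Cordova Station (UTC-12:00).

9:32 PM on November 3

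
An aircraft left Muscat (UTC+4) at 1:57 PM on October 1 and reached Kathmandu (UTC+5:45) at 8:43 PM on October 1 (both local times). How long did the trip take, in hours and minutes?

Departure in UTC: 1:57 PM − 4:00 = 9:57 AM on Oct 1.
Arrival in UTC: 8:43 PM − 5:45 = 2:58 PM on Oct 1.
Elapsed = 2:58 PM − 9:57 AM = 5 hours 1 minute.

5 hours 1 minute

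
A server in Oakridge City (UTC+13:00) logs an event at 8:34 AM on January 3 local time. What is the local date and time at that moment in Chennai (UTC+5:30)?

1:04 AM on Jan 3

In UTC: 8:34 AM − 13:00 = 7:34 PM on Jan 2.
Chennai is UTC+5:30: 7:34 PM + 5:30 = 1:04 AM on Jan 3.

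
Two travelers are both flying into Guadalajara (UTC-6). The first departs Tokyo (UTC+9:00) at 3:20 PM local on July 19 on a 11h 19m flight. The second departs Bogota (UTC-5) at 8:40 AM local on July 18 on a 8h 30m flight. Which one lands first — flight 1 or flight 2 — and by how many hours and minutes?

Flight 1 in UTC: 3:20 PM − 9:00 = 6:20 AM on Jul 19.
+11 hours 19 minutes → arrive 5:39 PM UTC on Jul 19.
Flight 2 in UTC: 8:40 AM + 5:00 = 1:40 PM on Jul 18.
+8 hours and 30 minutes → arrive 10:10 PM UTC on Jul 18.
Flight 2 lands earlier by 19 hours 29 minutes.

the second, by 19 hours 29 minutes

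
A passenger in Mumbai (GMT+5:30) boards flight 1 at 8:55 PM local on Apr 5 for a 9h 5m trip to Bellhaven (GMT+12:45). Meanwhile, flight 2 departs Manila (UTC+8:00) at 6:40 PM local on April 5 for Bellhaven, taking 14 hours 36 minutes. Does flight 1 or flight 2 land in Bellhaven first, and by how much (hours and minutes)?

the first, by 46 minutes

Flight 1 in UTC: 8:55 PM − 5:30 = 3:25 PM on Apr 5.
+9 hours 5 minutes → arrive 12:30 AM UTC on Apr 6.
Flight 2 in UTC: 6:40 PM − 8:00 = 10:40 AM on Apr 5.
+14 hours 36 minutes → arrive 1:16 AM UTC on Apr 6.
Flight 1 lands earlier by 46 minutes.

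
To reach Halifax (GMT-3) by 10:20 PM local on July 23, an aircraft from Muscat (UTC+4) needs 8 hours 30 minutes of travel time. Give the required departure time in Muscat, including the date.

8:50 PM on July 23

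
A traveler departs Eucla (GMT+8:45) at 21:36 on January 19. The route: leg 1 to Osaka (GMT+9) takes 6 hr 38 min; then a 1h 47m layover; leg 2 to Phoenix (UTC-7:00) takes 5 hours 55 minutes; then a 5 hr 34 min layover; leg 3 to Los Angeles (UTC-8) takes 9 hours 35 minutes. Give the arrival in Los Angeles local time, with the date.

10:20 on Jan 20

Convert departure to UTC: 21:36 − 8:45 = 12:51 UTC on Jan 19.
Add 6 hours and 38 minutes leg 1 → 19:29 UTC.
Add 1 hour and 47 minutes layover in Osaka → 21:16 UTC.
Add 5 hours and 55 minutes leg 2 → 03:11 UTC (Jan 20).
Add 5 hours and 34 minutes layover in Phoenix → 08:45 UTC.
Add 9 hours and 35 minutes leg 3 → 18:20 UTC.
Los Angeles is UTC−8:00, so local arrival = 18:20 − 8:00 = 10:20 on Jan 20.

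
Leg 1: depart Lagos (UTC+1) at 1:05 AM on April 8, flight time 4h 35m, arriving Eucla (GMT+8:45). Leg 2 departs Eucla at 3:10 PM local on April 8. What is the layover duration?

Convert departure to UTC: 1:05 AM − 1:00 = 12:05 AM UTC on Apr 8.
Add 4 hours 35 minutes flight time → 4:40 AM UTC.
Eucla is UTC+8:45, so local arrival = 4:40 AM + 8:45 = 1:25 PM on Apr 8.
Layover = 3:10 PM − 1:25 PM = 1 hour 45 minutes.

1 hour 45 minutes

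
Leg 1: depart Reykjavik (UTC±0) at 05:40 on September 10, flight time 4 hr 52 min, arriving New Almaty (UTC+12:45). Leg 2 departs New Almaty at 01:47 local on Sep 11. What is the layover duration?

2 hours 30 minutes

Reykjavik is at UTC+0, so departure is already 05:40 UTC on Sep 10.
Add 4 hours 52 minutes flight time → 10:32 UTC.
New Almaty is UTC+12:45, so local arrival = 10:32 + 12:45 = 23:17 on Sep 10.
Layover = 01:47 − 23:17 (+1 day) = 2 hours 30 minutes.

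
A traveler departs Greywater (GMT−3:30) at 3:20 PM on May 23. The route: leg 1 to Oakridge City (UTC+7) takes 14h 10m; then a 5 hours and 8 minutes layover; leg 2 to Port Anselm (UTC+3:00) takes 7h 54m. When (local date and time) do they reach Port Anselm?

1:02 AM on May 25

Convert departure to UTC: 3:20 PM + 3:30 = 6:50 PM UTC on May 23.
Add 14 hours and 10 minutes leg 1 → 9:00 AM UTC (May 24).
Add 5 hours and 8 minutes layover in Oakridge City → 2:08 PM UTC.
Add 7 hours and 54 minutes leg 2 → 10:02 PM UTC.
Port Anselm is UTC+3:00, so local arrival = 10:02 PM + 3:00 = 1:02 AM on May 25.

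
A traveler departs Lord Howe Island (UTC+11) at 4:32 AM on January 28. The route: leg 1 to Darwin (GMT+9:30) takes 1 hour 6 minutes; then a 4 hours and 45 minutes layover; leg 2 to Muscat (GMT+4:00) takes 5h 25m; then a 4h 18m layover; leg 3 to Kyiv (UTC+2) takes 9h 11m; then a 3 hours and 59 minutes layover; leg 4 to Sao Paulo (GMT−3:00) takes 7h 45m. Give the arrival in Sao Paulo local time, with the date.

3:01 AM on Jan 29

Convert departure to UTC: 4:32 AM − 11:00 = 5:32 PM UTC on Jan 27.
Add 1 hour 6 minutes leg 1 → 6:38 PM UTC.
Add 4 hours and 45 minutes layover in Darwin → 11:23 PM UTC.
Add 5 hours and 25 minutes leg 2 → 4:48 AM UTC (Jan 28).
Add 4 hours and 18 minutes layover in Muscat → 9:06 AM UTC.
Add 9 hours and 11 minutes leg 3 → 6:17 PM UTC.
Add 3 hours and 59 minutes layover in Kyiv → 10:16 PM UTC.
Add 7 hours 45 minutes leg 4 → 6:01 AM UTC (Jan 29).
Sao Paulo is UTC−3:00, so local arrival = 6:01 AM − 3:00 = 3:01 AM on Jan 29.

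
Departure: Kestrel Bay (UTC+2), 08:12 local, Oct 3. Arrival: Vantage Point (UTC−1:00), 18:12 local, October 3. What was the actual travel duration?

Departure in UTC: 08:12 − 2:00 = 06:12 on Oct 3.
Arrival in UTC: 18:12 + 1:00 = 19:12 on Oct 3.
Elapsed = 19:12 − 06:12 = 13 hours.

13 hours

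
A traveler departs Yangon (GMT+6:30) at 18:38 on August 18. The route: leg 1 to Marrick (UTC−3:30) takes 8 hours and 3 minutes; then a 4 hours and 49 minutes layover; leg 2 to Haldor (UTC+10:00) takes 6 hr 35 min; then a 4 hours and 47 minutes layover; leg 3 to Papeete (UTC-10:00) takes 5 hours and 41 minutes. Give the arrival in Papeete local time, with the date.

Convert departure to UTC: 18:38 − 6:30 = 12:08 UTC on Aug 18.
Add 8 hours 3 minutes leg 1 → 20:11 UTC.
Add 4 hours 49 minutes layover in Marrick → 01:00 UTC (Aug 19).
Add 6 hours 35 minutes leg 2 → 07:35 UTC.
Add 4 hours 47 minutes layover in Haldor → 12:22 UTC.
Add 5 hours 41 minutes leg 3 → 18:03 UTC.
Papeete is UTC−10:00, so local arrival = 18:03 − 10:00 = 08:03 on Aug 19.

08:03 on August 19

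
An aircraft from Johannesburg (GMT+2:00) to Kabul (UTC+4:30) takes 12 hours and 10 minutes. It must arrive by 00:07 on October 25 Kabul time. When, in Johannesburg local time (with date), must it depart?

Target arrival in UTC: 00:07 − 4:30 = 19:37 on Oct 24.
Subtract 12 hours and 10 minutes → departure 07:27 UTC on Oct 24.
Johannesburg is UTC+2:00: 07:27 + 2:00 = 09:27 on Oct 24.

09:27 on October 24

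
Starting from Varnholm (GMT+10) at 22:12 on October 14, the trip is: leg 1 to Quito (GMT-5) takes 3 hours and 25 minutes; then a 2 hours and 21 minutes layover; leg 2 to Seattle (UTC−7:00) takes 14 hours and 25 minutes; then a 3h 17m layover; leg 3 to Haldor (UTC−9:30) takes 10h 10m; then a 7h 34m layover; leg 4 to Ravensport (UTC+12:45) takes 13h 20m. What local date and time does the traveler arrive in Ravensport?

07:29 on October 17

Convert departure to UTC: 22:12 − 10:00 = 12:12 UTC on Oct 14.
Add 3 hours 25 minutes leg 1 → 15:37 UTC.
Add 2 hours and 21 minutes layover in Quito → 17:58 UTC.
Add 14 hours and 25 minutes leg 2 → 08:23 UTC (Oct 15).
Add 3 hours and 17 minutes layover in Seattle → 11:40 UTC.
Add 10 hours and 10 minutes leg 3 → 21:50 UTC.
Add 7 hours and 34 minutes layover in Haldor → 05:24 UTC (Oct 16).
Add 13 hours and 20 minutes leg 4 → 18:44 UTC.
Ravensport is UTC+12:45, so local arrival = 18:44 + 12:45 = 07:29 on Oct 17.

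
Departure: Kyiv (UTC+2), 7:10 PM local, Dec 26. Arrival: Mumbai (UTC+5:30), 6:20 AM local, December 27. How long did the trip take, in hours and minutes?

7 hours 40 minutes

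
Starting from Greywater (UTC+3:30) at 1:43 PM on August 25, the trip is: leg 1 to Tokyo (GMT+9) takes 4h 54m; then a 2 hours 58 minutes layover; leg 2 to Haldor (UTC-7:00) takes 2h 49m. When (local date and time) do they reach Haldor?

Convert departure to UTC: 1:43 PM − 3:30 = 10:13 AM UTC on Aug 25.
Add 4 hours 54 minutes leg 1 → 3:07 PM UTC.
Add 2 hours 58 minutes layover in Tokyo → 6:05 PM UTC.
Add 2 hours 49 minutes leg 2 → 8:54 PM UTC.
Haldor is UTC−7:00, so local arrival = 8:54 PM − 7:00 = 1:54 PM on Aug 25.

1:54 PM on Aug 25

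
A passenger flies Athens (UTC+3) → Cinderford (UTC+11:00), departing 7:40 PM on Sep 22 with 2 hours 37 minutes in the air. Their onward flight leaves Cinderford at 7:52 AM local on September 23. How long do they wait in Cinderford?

Convert departure to UTC: 7:40 PM − 3:00 = 4:40 PM UTC on Sep 22.
Add 2 hours and 37 minutes flight time → 7:17 PM UTC.
Cinderford is UTC+11:00, so local arrival = 7:17 PM + 11:00 = 6:17 AM on Sep 23.
Layover = 7:52 AM − 6:17 AM = 1 hour 35 minutes.

1 hour 35 minutes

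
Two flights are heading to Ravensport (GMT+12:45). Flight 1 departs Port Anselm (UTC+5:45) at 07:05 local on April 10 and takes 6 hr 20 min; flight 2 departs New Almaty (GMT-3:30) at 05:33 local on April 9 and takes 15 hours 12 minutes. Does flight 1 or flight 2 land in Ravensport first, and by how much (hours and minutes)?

the second, by 7 hours 25 minutes

Flight 1 in UTC: 07:05 − 5:45 = 01:20 on Apr 10.
+6 hours 20 minutes → arrive 07:40 UTC on Apr 10.
Flight 2 in UTC: 05:33 + 3:30 = 09:03 on Apr 9.
+15 hours and 12 minutes → arrive 00:15 UTC on Apr 10.
Flight 2 lands earlier by 7 hours 25 minutes.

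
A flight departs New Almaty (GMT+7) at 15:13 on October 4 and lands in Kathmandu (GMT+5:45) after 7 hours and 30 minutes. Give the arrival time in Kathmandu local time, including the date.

Convert departure to UTC: 15:13 − 7:00 = 08:13 UTC on Oct 4.
Add 7 hours 30 minutes travel time → 15:43 UTC.
Kathmandu is UTC+5:45, so local arrival = 15:43 + 5:45 = 21:28 on Oct 4.

21:28 on October 4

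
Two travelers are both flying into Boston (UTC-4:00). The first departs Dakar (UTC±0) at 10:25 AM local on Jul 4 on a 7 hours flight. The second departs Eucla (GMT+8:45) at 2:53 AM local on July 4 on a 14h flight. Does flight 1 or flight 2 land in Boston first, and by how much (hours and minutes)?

the second, by 9 hours 17 minutes

Flight 1 departs at 10:25 AM UTC (Jul 4).
+7 hours → arrive 5:25 PM UTC on Jul 4.
Flight 2 in UTC: 2:53 AM − 8:45 = 6:08 PM on Jul 3.
+14 hours → arrive 8:08 AM UTC on Jul 4.
Flight 2 lands earlier by 9 hours 17 minutes.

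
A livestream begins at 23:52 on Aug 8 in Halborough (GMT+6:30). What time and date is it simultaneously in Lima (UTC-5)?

In UTC: 23:52 − 6:30 = 17:22 on Aug 8.
Lima is UTC−5:00: 17:22 − 5:00 = 12:22 on Aug 8.

12:22 on Aug 8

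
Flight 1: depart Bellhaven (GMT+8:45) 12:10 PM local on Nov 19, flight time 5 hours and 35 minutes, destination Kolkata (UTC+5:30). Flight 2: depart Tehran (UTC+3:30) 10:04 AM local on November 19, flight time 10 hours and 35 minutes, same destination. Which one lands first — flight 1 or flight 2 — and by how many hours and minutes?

Flight 1 in UTC: 12:10 PM − 8:45 = 3:25 AM on Nov 19.
+5 hours and 35 minutes → arrive 9:00 AM UTC on Nov 19.
Flight 2 in UTC: 10:04 AM − 3:30 = 6:34 AM on Nov 19.
+10 hours and 35 minutes → arrive 5:09 PM UTC on Nov 19.
Flight 1 lands earlier by 8 hours 9 minutes.

the first, by 8 hours 9 minutes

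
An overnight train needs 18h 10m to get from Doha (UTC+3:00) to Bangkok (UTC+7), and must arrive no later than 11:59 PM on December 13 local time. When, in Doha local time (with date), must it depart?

1:49 AM on December 13

Target arrival in UTC: 11:59 PM − 7:00 = 4:59 PM on Dec 13.
Subtract 18 hours and 10 minutes → departure 10:49 PM UTC on Dec 12.
Doha is UTC+3:00: 10:49 PM + 3:00 = 1:49 AM on Dec 13.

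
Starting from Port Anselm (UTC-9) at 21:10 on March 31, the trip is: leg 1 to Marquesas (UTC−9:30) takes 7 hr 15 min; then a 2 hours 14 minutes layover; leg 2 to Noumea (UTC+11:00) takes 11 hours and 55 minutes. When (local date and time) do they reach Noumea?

14:34 on Apr 2

Convert departure to UTC: 21:10 + 9:00 = 06:10 UTC on Apr 1.
Add 7 hours and 15 minutes leg 1 → 13:25 UTC.
Add 2 hours and 14 minutes layover in Marquesas → 15:39 UTC.
Add 11 hours 55 minutes leg 2 → 03:34 UTC (Apr 2).
Noumea is UTC+11:00, so local arrival = 03:34 + 11:00 = 14:34 on Apr 2.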